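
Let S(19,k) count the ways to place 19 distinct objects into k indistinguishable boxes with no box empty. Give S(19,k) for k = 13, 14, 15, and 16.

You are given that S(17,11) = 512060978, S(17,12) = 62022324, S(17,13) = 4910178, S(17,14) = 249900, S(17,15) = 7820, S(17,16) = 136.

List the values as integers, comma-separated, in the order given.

2892439160, 243577530, 13916778, 527136

row 18: T[18][12]=12·62022324+512060978=1256328866  T[18][13]=13·4910178+62022324=125854638  T[18][14]=14·249900+4910178=8408778  T[18][15]=15·7820+249900=367200  T[18][16]=16·136+7820=9996
row 19: T[19][13]=13·125854638+1256328866=2892439160  T[19][14]=14·8408778+125854638=243577530  T[19][15]=15·367200+8408778=13916778  T[19][16]=16·9996+367200=527136
Read S(19,13) = 2892439160, S(19,14) = 243577530, S(19,15) = 13916778, S(19,16) = 527136.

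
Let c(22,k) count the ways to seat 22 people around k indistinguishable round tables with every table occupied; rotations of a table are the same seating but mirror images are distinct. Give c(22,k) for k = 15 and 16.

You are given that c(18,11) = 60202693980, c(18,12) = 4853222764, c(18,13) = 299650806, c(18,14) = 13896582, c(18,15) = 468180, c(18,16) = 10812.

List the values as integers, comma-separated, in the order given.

1599718388730, 75289668850

@19  (19,12):4853222764·18+60202693980→147560703732, (19,13):299650806·18+4853222764→10246937272, (19,14):13896582·18+299650806→549789282, (19,15):468180·18+13896582→22323822, (19,16):10812·18+468180→662796
@20  (20,13):10246937272·19+147560703732→342252511900, (20,14):549789282·19+10246937272→20692933630, (20,15):22323822·19+549789282→973941900, (20,16):662796·19+22323822→34916946
@21  (21,14):20692933630·20+342252511900→756111184500, (21,15):973941900·20+20692933630→40171771630, (21,16):34916946·20+973941900→1672280820
@22  (22,15):40171771630·21+756111184500→1599718388730, (22,16):1672280820·21+40171771630→75289668850
Read c(22,15) = 1599718388730, c(22,16) = 75289668850.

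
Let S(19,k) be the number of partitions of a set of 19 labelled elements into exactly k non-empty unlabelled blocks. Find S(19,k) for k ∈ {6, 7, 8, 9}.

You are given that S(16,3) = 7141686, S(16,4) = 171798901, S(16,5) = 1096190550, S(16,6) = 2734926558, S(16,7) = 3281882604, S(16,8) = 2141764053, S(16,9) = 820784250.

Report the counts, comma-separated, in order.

693081601779, 1492924634839, 1709751003480, 1144614626805

i=17: T(17,4)=7141686+4·171798901=694337290 | T(17,5)=171798901+5·1096190550=5652751651 | T(17,6)=1096190550+6·2734926558=17505749898 | T(17,7)=2734926558+7·3281882604=25708104786 | T(17,8)=3281882604+8·2141764053=20415995028 | T(17,9)=2141764053+9·820784250=9528822303
i=18: T(18,5)=694337290+5·5652751651=28958095545 | T(18,6)=5652751651+6·17505749898=110687251039 | T(18,7)=17505749898+7·25708104786=197462483400 | T(18,8)=25708104786+8·20415995028=189036065010 | T(18,9)=20415995028+9·9528822303=106175395755
i=19: T(19,6)=28958095545+6·110687251039=693081601779 | T(19,7)=110687251039+7·197462483400=1492924634839 | T(19,8)=197462483400+8·189036065010=1709751003480 | T(19,9)=189036065010+9·106175395755=1144614626805
Read S(19,6) = 693081601779, S(19,7) = 1492924634839, S(19,8) = 1709751003480, S(19,9) = 1144614626805.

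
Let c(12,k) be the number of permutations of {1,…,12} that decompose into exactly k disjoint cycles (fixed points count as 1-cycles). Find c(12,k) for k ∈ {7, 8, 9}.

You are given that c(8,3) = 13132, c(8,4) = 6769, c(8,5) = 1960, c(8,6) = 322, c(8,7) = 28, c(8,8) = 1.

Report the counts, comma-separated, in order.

2637558, 357423, 32670

@9  (9,4):6769·8+13132→67284, (9,5):1960·8+6769→22449, (9,6):322·8+1960→4536, (9,7):28·8+322→546, (9,8):1·8+28→36, (9,9):0·8+1→1
@10  (10,5):22449·9+67284→269325, (10,6):4536·9+22449→63273, (10,7):546·9+4536→9450, (10,8):36·9+546→870, (10,9):1·9+36→45
@11  (11,6):63273·10+269325→902055, (11,7):9450·10+63273→157773, (11,8):870·10+9450→18150, (11,9):45·10+870→1320
@12  (12,7):157773·11+902055→2637558, (12,8):18150·11+157773→357423, (12,9):1320·11+18150→32670
Read c(12,7) = 2637558, c(12,8) = 357423, c(12,9) = 32670.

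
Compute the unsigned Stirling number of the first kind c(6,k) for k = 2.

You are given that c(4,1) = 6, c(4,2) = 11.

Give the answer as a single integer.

i=5: T(5,1)=0+4·6=24 | T(5,2)=6+4·11=50
i=6: T(6,2)=24+5·50=274
Read c(6,2) = 274.

274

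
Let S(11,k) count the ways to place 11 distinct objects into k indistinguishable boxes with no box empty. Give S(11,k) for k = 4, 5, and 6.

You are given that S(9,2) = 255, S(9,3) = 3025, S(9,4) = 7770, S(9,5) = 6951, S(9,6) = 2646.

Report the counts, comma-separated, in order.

i=10: T(10,3)=255+3·3025=9330 | T(10,4)=3025+4·7770=34105 | T(10,5)=7770+5·6951=42525 | T(10,6)=6951+6·2646=22827
i=11: T(11,4)=9330+4·34105=145750 | T(11,5)=34105+5·42525=246730 | T(11,6)=42525+6·22827=179487
Read S(11,4) = 145750, S(11,5) = 246730, S(11,6) = 179487.

145750, 246730, 179487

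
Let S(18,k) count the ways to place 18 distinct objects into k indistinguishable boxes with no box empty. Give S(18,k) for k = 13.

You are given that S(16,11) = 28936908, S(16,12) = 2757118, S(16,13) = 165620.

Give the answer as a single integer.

row 17: T[17][12]=12·2757118+28936908=62022324  T[17][13]=13·165620+2757118=4910178
row 18: T[18][13]=13·4910178+62022324=125854638
Read S(18,13) = 125854638.

125854638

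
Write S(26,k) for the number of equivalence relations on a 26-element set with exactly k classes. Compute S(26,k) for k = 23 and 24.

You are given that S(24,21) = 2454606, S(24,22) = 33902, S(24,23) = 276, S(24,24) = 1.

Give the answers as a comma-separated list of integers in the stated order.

4126200, 47450

r25: T_25,22=22×33902+2454606=3200450; T_25,23=23×276+33902=40250; T_25,24=24×1+276=300
r26: T_26,23=23×40250+3200450=4126200; T_26,24=24×300+40250=47450
Read S(26,23) = 4126200, S(26,24) = 47450.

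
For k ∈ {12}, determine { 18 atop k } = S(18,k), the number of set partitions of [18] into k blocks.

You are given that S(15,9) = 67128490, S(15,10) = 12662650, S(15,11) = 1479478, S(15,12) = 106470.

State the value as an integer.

[16] T[16,10]:10*12662650+67128490=193754990 · T[16,11]:11*1479478+12662650=28936908 · T[16,12]:12*106470+1479478=2757118
[17] T[17,11]:11*28936908+193754990=512060978 · T[17,12]:12*2757118+28936908=62022324
[18] T[18,12]:12*62022324+512060978=1256328866
Read S(18,12) = 1256328866.

1256328866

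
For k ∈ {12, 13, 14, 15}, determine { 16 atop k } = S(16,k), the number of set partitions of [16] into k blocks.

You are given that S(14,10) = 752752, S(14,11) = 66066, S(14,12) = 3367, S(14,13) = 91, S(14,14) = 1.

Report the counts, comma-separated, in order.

r15: T_15,11=11×66066+752752=1479478; T_15,12=12×3367+66066=106470; T_15,13=13×91+3367=4550; T_15,14=14×1+91=105; T_15,15=15×0+1=1
r16: T_16,12=12×106470+1479478=2757118; T_16,13=13×4550+106470=165620; T_16,14=14×105+4550=6020; T_16,15=15×1+105=120
Read S(16,12) = 2757118, S(16,13) = 165620, S(16,14) = 6020, S(16,15) = 120.

2757118, 165620, 6020, 120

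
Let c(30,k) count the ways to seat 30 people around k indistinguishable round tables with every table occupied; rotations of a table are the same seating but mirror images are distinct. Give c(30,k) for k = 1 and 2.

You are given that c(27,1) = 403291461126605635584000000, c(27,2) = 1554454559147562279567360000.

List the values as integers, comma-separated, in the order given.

row 28: T[28][1]=27·403291461126605635584000000+0=10888869450418352160768000000  T[28][2]=27·1554454559147562279567360000+403291461126605635584000000=42373564558110787183902720000
row 29: T[29][1]=28·10888869450418352160768000000+0=304888344611713860501504000000  T[29][2]=28·42373564558110787183902720000+10888869450418352160768000000=1197348677077520393310044160000
row 30: T[30][1]=29·304888344611713860501504000000+0=8841761993739701954543616000000  T[30][2]=29·1197348677077520393310044160000+304888344611713860501504000000=35027999979859805266492784640000
Read c(30,1) = 8841761993739701954543616000000, c(30,2) = 35027999979859805266492784640000.

8841761993739701954543616000000, 35027999979859805266492784640000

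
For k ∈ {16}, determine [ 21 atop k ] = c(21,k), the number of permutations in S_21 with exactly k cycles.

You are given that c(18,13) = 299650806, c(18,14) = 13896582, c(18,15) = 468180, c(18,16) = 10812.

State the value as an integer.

1672280820

[19] T[19,14]:18*13896582+299650806=549789282 · T[19,15]:18*468180+13896582=22323822 · T[19,16]:18*10812+468180=662796
[20] T[20,15]:19*22323822+549789282=973941900 · T[20,16]:19*662796+22323822=34916946
[21] T[21,16]:20*34916946+973941900=1672280820
Read c(21,16) = 1672280820.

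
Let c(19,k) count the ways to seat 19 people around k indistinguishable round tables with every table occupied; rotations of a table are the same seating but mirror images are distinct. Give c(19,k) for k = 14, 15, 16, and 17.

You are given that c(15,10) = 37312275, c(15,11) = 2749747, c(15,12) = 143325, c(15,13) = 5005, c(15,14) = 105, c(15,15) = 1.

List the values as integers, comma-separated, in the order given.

i=16: T(16,11)=37312275+15·2749747=78558480 | T(16,12)=2749747+15·143325=4899622 | T(16,13)=143325+15·5005=218400 | T(16,14)=5005+15·105=6580 | T(16,15)=105+15·1=120 | T(16,16)=1+15·0=1
i=17: T(17,12)=78558480+16·4899622=156952432 | T(17,13)=4899622+16·218400=8394022 | T(17,14)=218400+16·6580=323680 | T(17,15)=6580+16·120=8500 | T(17,16)=120+16·1=136 | T(17,17)=1+16·0=1
i=18: T(18,13)=156952432+17·8394022=299650806 | T(18,14)=8394022+17·323680=13896582 | T(18,15)=323680+17·8500=468180 | T(18,16)=8500+17·136=10812 | T(18,17)=136+17·1=153
i=19: T(19,14)=299650806+18·13896582=549789282 | T(19,15)=13896582+18·468180=22323822 | T(19,16)=468180+18·10812=662796 | T(19,17)=10812+18·153=13566
Read c(19,14) = 549789282, c(19,15) = 22323822, c(19,16) = 662796, c(19,17) = 13566.

549789282, 22323822, 662796, 13566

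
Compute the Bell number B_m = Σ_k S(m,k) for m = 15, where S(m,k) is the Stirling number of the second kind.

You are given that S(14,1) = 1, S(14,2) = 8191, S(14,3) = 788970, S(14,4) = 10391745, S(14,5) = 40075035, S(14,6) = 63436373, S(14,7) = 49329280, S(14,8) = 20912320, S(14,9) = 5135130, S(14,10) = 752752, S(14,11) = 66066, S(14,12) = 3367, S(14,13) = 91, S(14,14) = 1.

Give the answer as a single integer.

[15] T[15,1]:1*1+0=1 · T[15,2]:2*8191+1=16383 · T[15,3]:3*788970+8191=2375101 · T[15,4]:4*10391745+788970=42355950 · T[15,5]:5*40075035+10391745=210766920 · T[15,6]:6*63436373+40075035=420693273 · T[15,7]:7*49329280+63436373=408741333 · T[15,8]:8*20912320+49329280=216627840 · T[15,9]:9*5135130+20912320=67128490 · T[15,10]:10*752752+5135130=12662650 · T[15,11]:11*66066+752752=1479478 · T[15,12]:12*3367+66066=106470 · T[15,13]:13*91+3367=4550 · T[15,14]:14*1+91=105 · T[15,15]:15*0+1=1
B_15 = ΣS(15,k) = 1+16383+2375101+42355950+210766920+420693273+408741333+216627840+67128490+12662650+1479478+106470+4550+105+1 = 1382958545

1382958545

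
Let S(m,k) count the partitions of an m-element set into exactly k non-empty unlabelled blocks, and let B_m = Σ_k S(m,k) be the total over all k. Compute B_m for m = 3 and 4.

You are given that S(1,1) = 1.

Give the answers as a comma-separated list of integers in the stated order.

[2] T[2,1]:1*1+0=1 · T[2,2]:2*0+1=1
[3] T[3,1]:1*1+0=1 · T[3,2]:2*1+1=3 · T[3,3]:3*0+1=1
[4] T[4,1]:1*1+0=1 · T[4,2]:2*3+1=7 · T[4,3]:3*1+3=6 · T[4,4]:4*0+1=1
B_3 = ΣS(3,k) = 1+3+1 = 5
B_4 = ΣS(4,k) = 1+7+6+1 = 15

5, 15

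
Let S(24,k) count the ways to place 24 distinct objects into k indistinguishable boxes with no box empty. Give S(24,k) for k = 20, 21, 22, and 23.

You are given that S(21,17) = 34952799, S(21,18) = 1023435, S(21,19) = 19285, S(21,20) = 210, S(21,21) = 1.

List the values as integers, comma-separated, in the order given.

@22  (22,18):1023435·18+34952799→53374629, (22,19):19285·19+1023435→1389850, (22,20):210·20+19285→23485, (22,21):1·21+210→231, (22,22):0·22+1→1
@23  (23,19):1389850·19+53374629→79781779, (23,20):23485·20+1389850→1859550, (23,21):231·21+23485→28336, (23,22):1·22+231→253, (23,23):0·23+1→1
@24  (24,20):1859550·20+79781779→116972779, (24,21):28336·21+1859550→2454606, (24,22):253·22+28336→33902, (24,23):1·23+253→276
Read S(24,20) = 116972779, S(24,21) = 2454606, S(24,22) = 33902, S(24,23) = 276.

116972779, 2454606, 33902, 276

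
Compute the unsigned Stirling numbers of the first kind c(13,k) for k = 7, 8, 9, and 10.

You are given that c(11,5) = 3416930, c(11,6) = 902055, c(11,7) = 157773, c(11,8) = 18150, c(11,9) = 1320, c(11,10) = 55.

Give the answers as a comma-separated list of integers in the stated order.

44990231, 6926634, 749463, 55770

i=12: T(12,6)=3416930+11·902055=13339535 | T(12,7)=902055+11·157773=2637558 | T(12,8)=157773+11·18150=357423 | T(12,9)=18150+11·1320=32670 | T(12,10)=1320+11·55=1925
i=13: T(13,7)=13339535+12·2637558=44990231 | T(13,8)=2637558+12·357423=6926634 | T(13,9)=357423+12·32670=749463 | T(13,10)=32670+12·1925=55770
Read c(13,7) = 44990231, c(13,8) = 6926634, c(13,9) = 749463, c(13,10) = 55770.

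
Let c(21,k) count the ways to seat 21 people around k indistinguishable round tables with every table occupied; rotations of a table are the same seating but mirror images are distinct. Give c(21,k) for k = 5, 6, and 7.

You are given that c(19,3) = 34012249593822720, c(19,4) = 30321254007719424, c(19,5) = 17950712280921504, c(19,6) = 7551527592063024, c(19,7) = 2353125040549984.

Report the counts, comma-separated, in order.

r20: T_20,4=19×30321254007719424+34012249593822720=610116075740491776; T_20,5=19×17950712280921504+30321254007719424=371384787345228000; T_20,6=19×7551527592063024+17950712280921504=161429736530118960; T_20,7=19×2353125040549984+7551527592063024=52260903362512720
r21: T_21,5=20×371384787345228000+610116075740491776=8037811822645051776; T_21,6=20×161429736530118960+371384787345228000=3599979517947607200; T_21,7=20×52260903362512720+161429736530118960=1206647803780373360
Read c(21,5) = 8037811822645051776, c(21,6) = 3599979517947607200, c(21,7) = 1206647803780373360.

8037811822645051776, 3599979517947607200, 1206647803780373360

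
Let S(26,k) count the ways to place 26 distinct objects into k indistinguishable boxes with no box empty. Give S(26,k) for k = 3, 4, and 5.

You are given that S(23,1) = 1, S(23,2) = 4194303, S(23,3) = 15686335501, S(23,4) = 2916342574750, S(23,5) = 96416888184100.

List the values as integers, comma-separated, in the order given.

row 24: T[24][1]=1·1+0=1  T[24][2]=2·4194303+1=8388607  T[24][3]=3·15686335501+4194303=47063200806  T[24][4]=4·2916342574750+15686335501=11681056634501  T[24][5]=5·96416888184100+2916342574750=485000783495250
row 25: T[25][2]=2·8388607+1=16777215  T[25][3]=3·47063200806+8388607=141197991025  T[25][4]=4·11681056634501+47063200806=46771289738810  T[25][5]=5·485000783495250+11681056634501=2436684974110751
row 26: T[26][3]=3·141197991025+16777215=423610750290  T[26][4]=4·46771289738810+141197991025=187226356946265  T[26][5]=5·2436684974110751+46771289738810=12230196160292565
Read S(26,3) = 423610750290, S(26,4) = 187226356946265, S(26,5) = 12230196160292565.

423610750290, 187226356946265, 12230196160292565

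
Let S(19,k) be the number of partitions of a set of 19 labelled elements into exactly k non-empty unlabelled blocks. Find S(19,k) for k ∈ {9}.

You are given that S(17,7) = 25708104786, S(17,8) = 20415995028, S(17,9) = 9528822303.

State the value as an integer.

1144614626805

[18] T[18,8]:8*20415995028+25708104786=189036065010 · T[18,9]:9*9528822303+20415995028=106175395755
[19] T[19,9]:9*106175395755+189036065010=1144614626805
Read S(19,9) = 1144614626805.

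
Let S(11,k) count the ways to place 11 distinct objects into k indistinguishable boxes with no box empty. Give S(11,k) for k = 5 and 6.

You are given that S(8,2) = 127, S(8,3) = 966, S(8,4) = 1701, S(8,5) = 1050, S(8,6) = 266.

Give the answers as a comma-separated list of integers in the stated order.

row 9: T[9][3]=3·966+127=3025  T[9][4]=4·1701+966=7770  T[9][5]=5·1050+1701=6951  T[9][6]=6·266+1050=2646
row 10: T[10][4]=4·7770+3025=34105  T[10][5]=5·6951+7770=42525  T[10][6]=6·2646+6951=22827
row 11: T[11][5]=5·42525+34105=246730  T[11][6]=6·22827+42525=179487
Read S(11,5) = 246730, S(11,6) = 179487.

246730, 179487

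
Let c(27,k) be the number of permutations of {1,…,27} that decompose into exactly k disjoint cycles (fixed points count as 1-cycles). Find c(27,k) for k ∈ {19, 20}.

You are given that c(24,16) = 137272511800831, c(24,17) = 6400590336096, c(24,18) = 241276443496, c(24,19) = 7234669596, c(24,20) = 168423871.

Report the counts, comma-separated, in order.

r25: T_25,17=24×6400590336096+137272511800831=290886679867135; T_25,18=24×241276443496+6400590336096=12191224980000; T_25,19=24×7234669596+241276443496=414908513800; T_25,20=24×168423871+7234669596=11276842500
r26: T_26,18=25×12191224980000+290886679867135=595667304367135; T_26,19=25×414908513800+12191224980000=22563937825000; T_26,20=25×11276842500+414908513800=696829576300
r27: T_27,19=26×22563937825000+595667304367135=1182329687817135; T_27,20=26×696829576300+22563937825000=40681506808800
Read c(27,19) = 1182329687817135, c(27,20) = 40681506808800.

1182329687817135, 40681506808800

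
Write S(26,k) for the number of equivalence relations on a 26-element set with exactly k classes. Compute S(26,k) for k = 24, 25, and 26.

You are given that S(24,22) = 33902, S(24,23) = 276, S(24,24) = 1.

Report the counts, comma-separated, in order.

47450, 325, 1

i=25: T(25,23)=33902+23·276=40250 | T(25,24)=276+24·1=300 | T(25,25)=1+25·0=1
i=26: T(26,24)=40250+24·300=47450 | T(26,25)=300+25·1=325 | T(26,26)=1+26·0=1
Read S(26,24) = 47450, S(26,25) = 325, S(26,26) = 1.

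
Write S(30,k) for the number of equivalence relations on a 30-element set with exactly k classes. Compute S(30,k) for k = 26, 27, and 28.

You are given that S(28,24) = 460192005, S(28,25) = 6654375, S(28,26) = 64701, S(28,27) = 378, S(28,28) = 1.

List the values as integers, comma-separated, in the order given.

@29  (29,25):6654375·25+460192005→626551380, (29,26):64701·26+6654375→8336601, (29,27):378·27+64701→74907, (29,28):1·28+378→406
@30  (30,26):8336601·26+626551380→843303006, (30,27):74907·27+8336601→10359090, (30,28):406·28+74907→86275
Read S(30,26) = 843303006, S(30,27) = 10359090, S(30,28) = 86275.

843303006, 10359090, 86275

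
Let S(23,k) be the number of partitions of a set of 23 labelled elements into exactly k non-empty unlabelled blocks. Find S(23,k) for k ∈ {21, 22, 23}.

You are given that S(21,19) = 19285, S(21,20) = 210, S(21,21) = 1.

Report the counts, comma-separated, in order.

28336, 253, 1

[22] T[22,20]:20*210+19285=23485 · T[22,21]:21*1+210=231 · T[22,22]:22*0+1=1
[23] T[23,21]:21*231+23485=28336 · T[23,22]:22*1+231=253 · T[23,23]:23*0+1=1
Read S(23,21) = 28336, S(23,22) = 253, S(23,23) = 1.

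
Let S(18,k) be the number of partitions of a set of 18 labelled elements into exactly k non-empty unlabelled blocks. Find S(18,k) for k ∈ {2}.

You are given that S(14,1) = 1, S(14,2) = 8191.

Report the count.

131071

@15  (15,1):1·1+0→1, (15,2):8191·2+1→16383
@16  (16,1):1·1+0→1, (16,2):16383·2+1→32767
@17  (17,1):1·1+0→1, (17,2):32767·2+1→65535
@18  (18,2):65535·2+1→131071
Read S(18,2) = 131071.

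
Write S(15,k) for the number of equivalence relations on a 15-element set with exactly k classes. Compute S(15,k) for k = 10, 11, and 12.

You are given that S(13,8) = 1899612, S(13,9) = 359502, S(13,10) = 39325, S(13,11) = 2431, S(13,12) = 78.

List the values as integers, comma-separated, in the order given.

[14] T[14,9]:9*359502+1899612=5135130 · T[14,10]:10*39325+359502=752752 · T[14,11]:11*2431+39325=66066 · T[14,12]:12*78+2431=3367
[15] T[15,10]:10*752752+5135130=12662650 · T[15,11]:11*66066+752752=1479478 · T[15,12]:12*3367+66066=106470
Read S(15,10) = 12662650, S(15,11) = 1479478, S(15,12) = 106470.

12662650, 1479478, 106470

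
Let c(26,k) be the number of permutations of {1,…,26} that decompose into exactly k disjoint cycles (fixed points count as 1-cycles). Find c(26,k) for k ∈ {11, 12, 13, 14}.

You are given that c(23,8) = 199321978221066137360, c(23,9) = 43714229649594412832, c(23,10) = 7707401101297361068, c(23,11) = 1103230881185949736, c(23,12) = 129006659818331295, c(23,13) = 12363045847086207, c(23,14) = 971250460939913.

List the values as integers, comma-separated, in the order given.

[24] T[24,9]:23*43714229649594412832+199321978221066137360=1204749260161737632496 · T[24,10]:23*7707401101297361068+43714229649594412832=220984454979433717396 · T[24,11]:23*1103230881185949736+7707401101297361068=33081711368574204996 · T[24,12]:23*129006659818331295+1103230881185949736=4070384057007569521 · T[24,13]:23*12363045847086207+129006659818331295=413356714301314056 · T[24,14]:23*971250460939913+12363045847086207=34701806448704206
[25] T[25,10]:24*220984454979433717396+1204749260161737632496=6508376179668146850000 · T[25,11]:24*33081711368574204996+220984454979433717396=1014945527825214637300 · T[25,12]:24*4070384057007569521+33081711368574204996=130770928736755873500 · T[25,13]:24*413356714301314056+4070384057007569521=13990945200239106865 · T[25,14]:24*34701806448704206+413356714301314056=1246200069070215000
[26] T[26,11]:25*1014945527825214637300+6508376179668146850000=31882014375298512782500 · T[26,12]:25*130770928736755873500+1014945527825214637300=4284218746244111474800 · T[26,13]:25*13990945200239106865+130770928736755873500=480544558742733545125 · T[26,14]:25*1246200069070215000+13990945200239106865=45145946926994481865
Read c(26,11) = 31882014375298512782500, c(26,12) = 4284218746244111474800, c(26,13) = 480544558742733545125, c(26,14) = 45145946926994481865.

31882014375298512782500, 4284218746244111474800, 480544558742733545125, 45145946926994481865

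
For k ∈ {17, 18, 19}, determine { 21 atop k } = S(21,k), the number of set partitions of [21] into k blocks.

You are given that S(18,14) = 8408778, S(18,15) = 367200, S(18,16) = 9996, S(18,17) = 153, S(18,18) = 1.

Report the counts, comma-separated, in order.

34952799, 1023435, 19285

@19  (19,15):367200·15+8408778→13916778, (19,16):9996·16+367200→527136, (19,17):153·17+9996→12597, (19,18):1·18+153→171, (19,19):0·19+1→1
@20  (20,16):527136·16+13916778→22350954, (20,17):12597·17+527136→741285, (20,18):171·18+12597→15675, (20,19):1·19+171→190
@21  (21,17):741285·17+22350954→34952799, (21,18):15675·18+741285→1023435, (21,19):190·19+15675→19285
Read S(21,17) = 34952799, S(21,18) = 1023435, S(21,19) = 19285.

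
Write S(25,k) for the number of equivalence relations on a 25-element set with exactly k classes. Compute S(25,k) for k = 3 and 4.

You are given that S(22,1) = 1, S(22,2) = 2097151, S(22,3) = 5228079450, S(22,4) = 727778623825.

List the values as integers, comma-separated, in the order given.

row 23: T[23][1]=1·1+0=1  T[23][2]=2·2097151+1=4194303  T[23][3]=3·5228079450+2097151=15686335501  T[23][4]=4·727778623825+5228079450=2916342574750
row 24: T[24][2]=2·4194303+1=8388607  T[24][3]=3·15686335501+4194303=47063200806  T[24][4]=4·2916342574750+15686335501=11681056634501
row 25: T[25][3]=3·47063200806+8388607=141197991025  T[25][4]=4·11681056634501+47063200806=46771289738810
Read S(25,3) = 141197991025, S(25,4) = 46771289738810.

141197991025, 46771289738810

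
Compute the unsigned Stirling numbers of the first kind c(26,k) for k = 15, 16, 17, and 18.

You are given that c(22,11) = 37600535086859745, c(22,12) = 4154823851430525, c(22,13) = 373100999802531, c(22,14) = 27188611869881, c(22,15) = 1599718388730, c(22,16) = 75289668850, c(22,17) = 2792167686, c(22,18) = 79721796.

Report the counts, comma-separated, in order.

3557372853474553750, 234961569422786050, 12972753318542875, 595667304367135

i=23: T(23,12)=37600535086859745+22·4154823851430525=129006659818331295 | T(23,13)=4154823851430525+22·373100999802531=12363045847086207 | T(23,14)=373100999802531+22·27188611869881=971250460939913 | T(23,15)=27188611869881+22·1599718388730=62382416421941 | T(23,16)=1599718388730+22·75289668850=3256091103430 | T(23,17)=75289668850+22·2792167686=136717357942 | T(23,18)=2792167686+22·79721796=4546047198
i=24: T(24,13)=129006659818331295+23·12363045847086207=413356714301314056 | T(24,14)=12363045847086207+23·971250460939913=34701806448704206 | T(24,15)=971250460939913+23·62382416421941=2406046038644556 | T(24,16)=62382416421941+23·3256091103430=137272511800831 | T(24,17)=3256091103430+23·136717357942=6400590336096 | T(24,18)=136717357942+23·4546047198=241276443496
i=25: T(25,14)=413356714301314056+24·34701806448704206=1246200069070215000 | T(25,15)=34701806448704206+24·2406046038644556=92446911376173550 | T(25,16)=2406046038644556+24·137272511800831=5700586321864500 | T(25,17)=137272511800831+24·6400590336096=290886679867135 | T(25,18)=6400590336096+24·241276443496=12191224980000
i=26: T(26,15)=1246200069070215000+25·92446911376173550=3557372853474553750 | T(26,16)=92446911376173550+25·5700586321864500=234961569422786050 | T(26,17)=5700586321864500+25·290886679867135=12972753318542875 | T(26,18)=290886679867135+25·12191224980000=595667304367135
Read c(26,15) = 3557372853474553750, c(26,16) = 234961569422786050, c(26,17) = 12972753318542875, c(26,18) = 595667304367135.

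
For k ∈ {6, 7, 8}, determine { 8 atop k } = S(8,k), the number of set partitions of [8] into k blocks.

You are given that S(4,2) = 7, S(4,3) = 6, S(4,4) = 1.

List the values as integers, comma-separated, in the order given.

266, 28, 1

@5  (5,3):6·3+7→25, (5,4):1·4+6→10, (5,5):0·5+1→1
@6  (6,4):10·4+25→65, (6,5):1·5+10→15, (6,6):0·6+1→1
@7  (7,5):15·5+65→140, (7,6):1·6+15→21, (7,7):0·7+1→1
@8  (8,6):21·6+140→266, (8,7):1·7+21→28, (8,8):0·8+1→1
Read S(8,6) = 266, S(8,7) = 28, S(8,8) = 1.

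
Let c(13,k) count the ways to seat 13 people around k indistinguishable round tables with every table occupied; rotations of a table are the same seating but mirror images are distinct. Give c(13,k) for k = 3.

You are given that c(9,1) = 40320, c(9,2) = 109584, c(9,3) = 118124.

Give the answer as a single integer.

1931559552

i=10: T(10,1)=0+9·40320=362880 | T(10,2)=40320+9·109584=1026576 | T(10,3)=109584+9·118124=1172700
i=11: T(11,1)=0+10·362880=3628800 | T(11,2)=362880+10·1026576=10628640 | T(11,3)=1026576+10·1172700=12753576
i=12: T(12,2)=3628800+11·10628640=120543840 | T(12,3)=10628640+11·12753576=150917976
i=13: T(13,3)=120543840+12·150917976=1931559552
Read c(13,3) = 1931559552.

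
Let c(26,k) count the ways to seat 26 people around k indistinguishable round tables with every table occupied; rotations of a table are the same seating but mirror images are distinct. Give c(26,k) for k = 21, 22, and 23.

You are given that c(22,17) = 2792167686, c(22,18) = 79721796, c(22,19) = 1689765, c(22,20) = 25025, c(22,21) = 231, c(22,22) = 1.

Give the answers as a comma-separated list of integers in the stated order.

[23] T[23,18]:22*79721796+2792167686=4546047198 · T[23,19]:22*1689765+79721796=116896626 · T[23,20]:22*25025+1689765=2240315 · T[23,21]:22*231+25025=30107 · T[23,22]:22*1+231=253 · T[23,23]:22*0+1=1
[24] T[24,19]:23*116896626+4546047198=7234669596 · T[24,20]:23*2240315+116896626=168423871 · T[24,21]:23*30107+2240315=2932776 · T[24,22]:23*253+30107=35926 · T[24,23]:23*1+253=276
[25] T[25,20]:24*168423871+7234669596=11276842500 · T[25,21]:24*2932776+168423871=238810495 · T[25,22]:24*35926+2932776=3795000 · T[25,23]:24*276+35926=42550
[26] T[26,21]:25*238810495+11276842500=17247104875 · T[26,22]:25*3795000+238810495=333685495 · T[26,23]:25*42550+3795000=4858750
Read c(26,21) = 17247104875, c(26,22) = 333685495, c(26,23) = 4858750.

17247104875, 333685495, 4858750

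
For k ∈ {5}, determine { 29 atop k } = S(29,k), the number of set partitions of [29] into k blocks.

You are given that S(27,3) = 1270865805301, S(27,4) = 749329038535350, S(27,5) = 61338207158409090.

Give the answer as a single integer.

i=28: T(28,4)=1270865805301+4·749329038535350=2998587019946701 | T(28,5)=749329038535350+5·61338207158409090=307440364830580800
i=29: T(29,5)=2998587019946701+5·307440364830580800=1540200411172850701
Read S(29,5) = 1540200411172850701.

1540200411172850701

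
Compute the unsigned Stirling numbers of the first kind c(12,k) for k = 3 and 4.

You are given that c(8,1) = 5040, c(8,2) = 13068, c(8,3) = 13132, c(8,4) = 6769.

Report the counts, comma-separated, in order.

150917976, 105258076

i=9: T(9,1)=0+8·5040=40320 | T(9,2)=5040+8·13068=109584 | T(9,3)=13068+8·13132=118124 | T(9,4)=13132+8·6769=67284
i=10: T(10,1)=0+9·40320=362880 | T(10,2)=40320+9·109584=1026576 | T(10,3)=109584+9·118124=1172700 | T(10,4)=118124+9·67284=723680
i=11: T(11,2)=362880+10·1026576=10628640 | T(11,3)=1026576+10·1172700=12753576 | T(11,4)=1172700+10·723680=8409500
i=12: T(12,3)=10628640+11·12753576=150917976 | T(12,4)=12753576+11·8409500=105258076
Read c(12,3) = 150917976, c(12,4) = 105258076.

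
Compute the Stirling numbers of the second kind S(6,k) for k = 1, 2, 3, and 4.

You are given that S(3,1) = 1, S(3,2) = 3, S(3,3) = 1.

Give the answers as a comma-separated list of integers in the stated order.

row 4: T[4][1]=1·1+0=1  T[4][2]=2·3+1=7  T[4][3]=3·1+3=6  T[4][4]=4·0+1=1
row 5: T[5][1]=1·1+0=1  T[5][2]=2·7+1=15  T[5][3]=3·6+7=25  T[5][4]=4·1+6=10
row 6: T[6][1]=1·1+0=1  T[6][2]=2·15+1=31  T[6][3]=3·25+15=90  T[6][4]=4·10+25=65
Read S(6,1) = 1, S(6,2) = 31, S(6,3) = 90, S(6,4) = 65.

1, 31, 90, 65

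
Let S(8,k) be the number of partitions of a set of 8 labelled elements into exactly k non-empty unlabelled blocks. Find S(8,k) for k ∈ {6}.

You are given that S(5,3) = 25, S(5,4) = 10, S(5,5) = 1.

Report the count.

266

i=6: T(6,4)=25+4·10=65 | T(6,5)=10+5·1=15 | T(6,6)=1+6·0=1
i=7: T(7,5)=65+5·15=140 | T(7,6)=15+6·1=21
i=8: T(8,6)=140+6·21=266
Read S(8,6) = 266.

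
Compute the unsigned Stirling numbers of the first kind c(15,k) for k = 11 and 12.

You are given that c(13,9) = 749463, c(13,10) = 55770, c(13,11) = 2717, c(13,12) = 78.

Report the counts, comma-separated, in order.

@14  (14,10):55770·13+749463→1474473, (14,11):2717·13+55770→91091, (14,12):78·13+2717→3731
@15  (15,11):91091·14+1474473→2749747, (15,12):3731·14+91091→143325
Read c(15,11) = 2749747, c(15,12) = 143325.

2749747, 143325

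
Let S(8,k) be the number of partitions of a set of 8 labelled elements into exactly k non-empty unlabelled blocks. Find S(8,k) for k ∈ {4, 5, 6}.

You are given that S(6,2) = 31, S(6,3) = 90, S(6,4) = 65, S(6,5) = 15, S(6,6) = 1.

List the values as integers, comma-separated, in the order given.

1701, 1050, 266

i=7: T(7,3)=31+3·90=301 | T(7,4)=90+4·65=350 | T(7,5)=65+5·15=140 | T(7,6)=15+6·1=21
i=8: T(8,4)=301+4·350=1701 | T(8,5)=350+5·140=1050 | T(8,6)=140+6·21=266
Read S(8,4) = 1701, S(8,5) = 1050, S(8,6) = 266.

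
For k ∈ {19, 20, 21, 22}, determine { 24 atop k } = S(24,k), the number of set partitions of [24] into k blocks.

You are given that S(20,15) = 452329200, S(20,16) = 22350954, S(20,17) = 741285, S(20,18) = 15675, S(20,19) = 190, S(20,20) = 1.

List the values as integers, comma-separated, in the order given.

@21  (21,16):22350954·16+452329200→809944464, (21,17):741285·17+22350954→34952799, (21,18):15675·18+741285→1023435, (21,19):190·19+15675→19285, (21,20):1·20+190→210, (21,21):0·21+1→1
@22  (22,17):34952799·17+809944464→1404142047, (22,18):1023435·18+34952799→53374629, (22,19):19285·19+1023435→1389850, (22,20):210·20+19285→23485, (22,21):1·21+210→231, (22,22):0·22+1→1
@23  (23,18):53374629·18+1404142047→2364885369, (23,19):1389850·19+53374629→79781779, (23,20):23485·20+1389850→1859550, (23,21):231·21+23485→28336, (23,22):1·22+231→253
@24  (24,19):79781779·19+2364885369→3880739170, (24,20):1859550·20+79781779→116972779, (24,21):28336·21+1859550→2454606, (24,22):253·22+28336→33902
Read S(24,19) = 3880739170, S(24,20) = 116972779, S(24,21) = 2454606, S(24,22) = 33902.

3880739170, 116972779, 2454606, 33902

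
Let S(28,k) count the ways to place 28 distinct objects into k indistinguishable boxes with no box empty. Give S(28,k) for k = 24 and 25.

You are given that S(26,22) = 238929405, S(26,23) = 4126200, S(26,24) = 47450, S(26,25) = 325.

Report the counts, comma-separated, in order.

row 27: T[27][23]=23·4126200+238929405=333832005  T[27][24]=24·47450+4126200=5265000  T[27][25]=25·325+47450=55575
row 28: T[28][24]=24·5265000+333832005=460192005  T[28][25]=25·55575+5265000=6654375
Read S(28,24) = 460192005, S(28,25) = 6654375.

460192005, 6654375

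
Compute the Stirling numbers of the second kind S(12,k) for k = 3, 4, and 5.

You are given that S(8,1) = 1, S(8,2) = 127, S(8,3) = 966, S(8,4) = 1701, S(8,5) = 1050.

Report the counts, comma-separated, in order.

86526, 611501, 1379400

i=9: T(9,1)=0+1·1=1 | T(9,2)=1+2·127=255 | T(9,3)=127+3·966=3025 | T(9,4)=966+4·1701=7770 | T(9,5)=1701+5·1050=6951
i=10: T(10,1)=0+1·1=1 | T(10,2)=1+2·255=511 | T(10,3)=255+3·3025=9330 | T(10,4)=3025+4·7770=34105 | T(10,5)=7770+5·6951=42525
i=11: T(11,2)=1+2·511=1023 | T(11,3)=511+3·9330=28501 | T(11,4)=9330+4·34105=145750 | T(11,5)=34105+5·42525=246730
i=12: T(12,3)=1023+3·28501=86526 | T(12,4)=28501+4·145750=611501 | T(12,5)=145750+5·246730=1379400
Read S(12,3) = 86526, S(12,4) = 611501, S(12,5) = 1379400.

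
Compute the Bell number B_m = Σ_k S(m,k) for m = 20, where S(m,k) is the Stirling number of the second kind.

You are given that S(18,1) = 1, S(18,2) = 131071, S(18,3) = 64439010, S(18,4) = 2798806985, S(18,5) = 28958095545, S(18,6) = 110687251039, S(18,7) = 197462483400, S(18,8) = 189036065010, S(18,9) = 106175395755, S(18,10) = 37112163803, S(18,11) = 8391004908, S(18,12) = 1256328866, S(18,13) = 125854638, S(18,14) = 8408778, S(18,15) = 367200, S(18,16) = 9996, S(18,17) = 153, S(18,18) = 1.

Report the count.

row 19: T[19][1]=1·1+0=1  T[19][2]=2·131071+1=262143  T[19][3]=3·64439010+131071=193448101  T[19][4]=4·2798806985+64439010=11259666950  T[19][5]=5·28958095545+2798806985=147589284710  T[19][6]=6·110687251039+28958095545=693081601779  T[19][7]=7·197462483400+110687251039=1492924634839  T[19][8]=8·189036065010+197462483400=1709751003480  T[19][9]=9·106175395755+189036065010=1144614626805  T[19][10]=10·37112163803+106175395755=477297033785  T[19][11]=11·8391004908+37112163803=129413217791  T[19][12]=12·1256328866+8391004908=23466951300  T[19][13]=13·125854638+1256328866=2892439160  T[19][14]=14·8408778+125854638=243577530  T[19][15]=15·367200+8408778=13916778  T[19][16]=16·9996+367200=527136  T[19][17]=17·153+9996=12597  T[19][18]=18·1+153=171  T[19][19]=19·0+1=1
row 20: T[20][1]=1·1+0=1  T[20][2]=2·262143+1=524287  T[20][3]=3·193448101+262143=580606446  T[20][4]=4·11259666950+193448101=45232115901  T[20][5]=5·147589284710+11259666950=749206090500  T[20][6]=6·693081601779+147589284710=4306078895384  T[20][7]=7·1492924634839+693081601779=11143554045652  T[20][8]=8·1709751003480+1492924634839=15170932662679  T[20][9]=9·1144614626805+1709751003480=12011282644725  T[20][10]=10·477297033785+1144614626805=5917584964655  T[20][11]=11·129413217791+477297033785=1900842429486  T[20][12]=12·23466951300+129413217791=411016633391  T[20][13]=13·2892439160+23466951300=61068660380  T[20][14]=14·243577530+2892439160=6302524580  T[20][15]=15·13916778+243577530=452329200  T[20][16]=16·527136+13916778=22350954  T[20][17]=17·12597+527136=741285  T[20][18]=18·171+12597=15675  T[20][19]=19·1+171=190  T[20][20]=20·0+1=1
B_20 = ΣS(20,k) = 1+524287+580606446+45232115901+749206090500+4306078895384+11143554045652+15170932662679+12011282644725+5917584964655+1900842429486+411016633391+61068660380+6302524580+452329200+22350954+741285+15675+190+1 = 51724158235372

51724158235372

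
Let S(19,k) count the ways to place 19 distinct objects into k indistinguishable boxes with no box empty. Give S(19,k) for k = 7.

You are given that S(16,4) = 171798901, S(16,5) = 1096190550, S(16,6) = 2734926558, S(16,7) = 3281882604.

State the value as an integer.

1492924634839

r17: T_17,5=5×1096190550+171798901=5652751651; T_17,6=6×2734926558+1096190550=17505749898; T_17,7=7×3281882604+2734926558=25708104786
r18: T_18,6=6×17505749898+5652751651=110687251039; T_18,7=7×25708104786+17505749898=197462483400
r19: T_19,7=7×197462483400+110687251039=1492924634839
Read S(19,7) = 1492924634839.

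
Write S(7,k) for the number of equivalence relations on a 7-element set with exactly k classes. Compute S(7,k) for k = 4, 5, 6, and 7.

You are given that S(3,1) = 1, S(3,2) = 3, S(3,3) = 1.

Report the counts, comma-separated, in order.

i=4: T(4,1)=0+1·1=1 | T(4,2)=1+2·3=7 | T(4,3)=3+3·1=6 | T(4,4)=1+4·0=1
i=5: T(5,2)=1+2·7=15 | T(5,3)=7+3·6=25 | T(5,4)=6+4·1=10 | T(5,5)=1+5·0=1
i=6: T(6,3)=15+3·25=90 | T(6,4)=25+4·10=65 | T(6,5)=10+5·1=15 | T(6,6)=1+6·0=1
i=7: T(7,4)=90+4·65=350 | T(7,5)=65+5·15=140 | T(7,6)=15+6·1=21 | T(7,7)=1+7·0=1
Read S(7,4) = 350, S(7,5) = 140, S(7,6) = 21, S(7,7) = 1.

350, 140, 21, 1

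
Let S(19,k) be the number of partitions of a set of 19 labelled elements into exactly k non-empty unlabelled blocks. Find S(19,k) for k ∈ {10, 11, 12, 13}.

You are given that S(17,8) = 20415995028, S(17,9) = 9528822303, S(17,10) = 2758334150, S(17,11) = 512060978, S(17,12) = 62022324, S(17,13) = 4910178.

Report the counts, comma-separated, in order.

i=18: T(18,9)=20415995028+9·9528822303=106175395755 | T(18,10)=9528822303+10·2758334150=37112163803 | T(18,11)=2758334150+11·512060978=8391004908 | T(18,12)=512060978+12·62022324=1256328866 | T(18,13)=62022324+13·4910178=125854638
i=19: T(19,10)=106175395755+10·37112163803=477297033785 | T(19,11)=37112163803+11·8391004908=129413217791 | T(19,12)=8391004908+12·1256328866=23466951300 | T(19,13)=1256328866+13·125854638=2892439160
Read S(19,10) = 477297033785, S(19,11) = 129413217791, S(19,12) = 23466951300, S(19,13) = 2892439160.

477297033785, 129413217791, 23466951300, 2892439160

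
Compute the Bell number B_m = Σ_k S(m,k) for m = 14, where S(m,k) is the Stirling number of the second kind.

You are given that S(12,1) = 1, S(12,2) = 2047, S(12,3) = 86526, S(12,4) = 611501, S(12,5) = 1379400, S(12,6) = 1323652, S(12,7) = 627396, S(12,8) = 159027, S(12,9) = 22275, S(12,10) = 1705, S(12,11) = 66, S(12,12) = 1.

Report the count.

@13  (13,1):1·1+0→1, (13,2):2047·2+1→4095, (13,3):86526·3+2047→261625, (13,4):611501·4+86526→2532530, (13,5):1379400·5+611501→7508501, (13,6):1323652·6+1379400→9321312, (13,7):627396·7+1323652→5715424, (13,8):159027·8+627396→1899612, (13,9):22275·9+159027→359502, (13,10):1705·10+22275→39325, (13,11):66·11+1705→2431, (13,12):1·12+66→78, (13,13):0·13+1→1
@14  (14,1):1·1+0→1, (14,2):4095·2+1→8191, (14,3):261625·3+4095→788970, (14,4):2532530·4+261625→10391745, (14,5):7508501·5+2532530→40075035, (14,6):9321312·6+7508501→63436373, (14,7):5715424·7+9321312→49329280, (14,8):1899612·8+5715424→20912320, (14,9):359502·9+1899612→5135130, (14,10):39325·10+359502→752752, (14,11):2431·11+39325→66066, (14,12):78·12+2431→3367, (14,13):1·13+78→91, (14,14):0·14+1→1
B_14 = ΣS(14,k) = 1+8191+788970+10391745+40075035+63436373+49329280+20912320+5135130+752752+66066+3367+91+1 = 190899322

190899322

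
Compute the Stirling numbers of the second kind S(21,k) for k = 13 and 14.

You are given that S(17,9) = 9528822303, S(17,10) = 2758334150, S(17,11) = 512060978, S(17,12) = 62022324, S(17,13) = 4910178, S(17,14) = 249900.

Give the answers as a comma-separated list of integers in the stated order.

1204909218331, 149304004500

i=18: T(18,10)=9528822303+10·2758334150=37112163803 | T(18,11)=2758334150+11·512060978=8391004908 | T(18,12)=512060978+12·62022324=1256328866 | T(18,13)=62022324+13·4910178=125854638 | T(18,14)=4910178+14·249900=8408778
i=19: T(19,11)=37112163803+11·8391004908=129413217791 | T(19,12)=8391004908+12·1256328866=23466951300 | T(19,13)=1256328866+13·125854638=2892439160 | T(19,14)=125854638+14·8408778=243577530
i=20: T(20,12)=129413217791+12·23466951300=411016633391 | T(20,13)=23466951300+13·2892439160=61068660380 | T(20,14)=2892439160+14·243577530=6302524580
i=21: T(21,13)=411016633391+13·61068660380=1204909218331 | T(21,14)=61068660380+14·6302524580=149304004500
Read S(21,13) = 1204909218331, S(21,14) = 149304004500.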